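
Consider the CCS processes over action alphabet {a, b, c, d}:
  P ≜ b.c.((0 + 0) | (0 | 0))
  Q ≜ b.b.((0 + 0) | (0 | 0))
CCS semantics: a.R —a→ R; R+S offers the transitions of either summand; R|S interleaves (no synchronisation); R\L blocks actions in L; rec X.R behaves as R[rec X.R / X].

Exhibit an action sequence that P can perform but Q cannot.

Reachable graph of P (3 states):
  m0 = b.c.((0 + 0) | (0 | 0)) | =b=> m1
  m1 = c.((0 + 0) | (0 | 0)) | =c=> m2
  m2 = (0 + 0) | (0 | 0) | ∅
Reachable graph of Q (3 states):
  n0 = b.b.((0 + 0) | (0 | 0)) | =b=> n1
  n1 = b.((0 + 0) | (0 | 0)) | =b=> n2
  n2 = (0 + 0) | (0 | 0) | ∅
Executing bc from P (initial set {m0}):
  [1] b ⇒ {m1}
  [2] c ⇒ {m2}
  P completes σ.
Executing bc from Q (initial set {n0}):
  [1] b ⇒ {n1}
  [2] c ⇒ no successor for Q

bc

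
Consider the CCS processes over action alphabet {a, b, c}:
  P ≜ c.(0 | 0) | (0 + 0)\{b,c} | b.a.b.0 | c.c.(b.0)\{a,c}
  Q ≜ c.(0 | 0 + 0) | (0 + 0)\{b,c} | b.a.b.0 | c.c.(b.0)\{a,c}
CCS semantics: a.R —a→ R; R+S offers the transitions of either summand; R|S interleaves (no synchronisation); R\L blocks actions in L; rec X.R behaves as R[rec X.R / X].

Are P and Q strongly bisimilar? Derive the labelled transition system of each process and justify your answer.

LTS(P): 32 reachable states
  s0 = c.(0 | 0) | (0 + 0)\{b,c} | b.a.b.0 | c.c.(b.0)\{a,c} | --b--▸ s1, --c--▸ s2, --c--▸ s3
  s1 = c.(0 | 0) | (0 + 0)\{b,c} | a.b.0 | c.c.(b.0)\{a,c} | --a--▸ s4, --c--▸ s5, --c--▸ s6
  s2 = 0 | 0 | (0 + 0)\{b,c} | b.a.b.0 | c.c.(b.0)\{a,c} | --b--▸ s5, --c--▸ s7
  s3 = c.(0 | 0) | (0 + 0)\{b,c} | b.a.b.0 | c.(b.0)\{a,c} | --b--▸ s6, --c--▸ s7, --c--▸ s8
  s4 = c.(0 | 0) | (0 + 0)\{b,c} | b.0 | c.c.(b.0)\{a,c} | --b--▸ s9, --c--▸ s10, --c--▸ s11
  s5 = 0 | 0 | (0 + 0)\{b,c} | a.b.0 | c.c.(b.0)\{a,c} | --a--▸ s10, --c--▸ s12
  s6 = c.(0 | 0) | (0 + 0)\{b,c} | a.b.0 | c.(b.0)\{a,c} | --a--▸ s11, --c--▸ s12, --c--▸ s13
  s7 = 0 | 0 | (0 + 0)\{b,c} | b.a.b.0 | c.(b.0)\{a,c} | --b--▸ s12, --c--▸ s14
  s8 = c.(0 | 0) | (0 + 0)\{b,c} | b.a.b.0 | (b.0)\{a,c} | --b--▸ s13, --b--▸ s15, --c--▸ s14
  s9 = c.(0 | 0) | (0 + 0)\{b,c} | 0 | c.c.(b.0)\{a,c} | --c--▸ s16, --c--▸ s17
  s10 = 0 | 0 | (0 + 0)\{b,c} | b.0 | c.c.(b.0)\{a,c} | --b--▸ s16, --c--▸ s18
  s11 = c.(0 | 0) | (0 + 0)\{b,c} | b.0 | c.(b.0)\{a,c} | --b--▸ s17, --c--▸ s18, --c--▸ s19
  s12 = 0 | 0 | (0 + 0)\{b,c} | a.b.0 | c.(b.0)\{a,c} | --a--▸ s18, --c--▸ s20
  s13 = c.(0 | 0) | (0 + 0)\{b,c} | a.b.0 | (b.0)\{a,c} | --a--▸ s19, --b--▸ s21, --c--▸ s20
  s14 = 0 | 0 | (0 + 0)\{b,c} | b.a.b.0 | (b.0)\{a,c} | --b--▸ s20, --b--▸ s22
  s15 = c.(0 | 0) | (0 + 0)\{b,c} | b.a.b.0 | 0\{a,c} | --b--▸ s21, --c--▸ s22
  s16 = 0 | 0 | (0 + 0)\{b,c} | 0 | c.c.(b.0)\{a,c} | --c--▸ s23
  s17 = c.(0 | 0) | (0 + 0)\{b,c} | 0 | c.(b.0)\{a,c} | --c--▸ s23, --c--▸ s24
  s18 = 0 | 0 | (0 + 0)\{b,c} | b.0 | c.(b.0)\{a,c} | --b--▸ s23, --c--▸ s25
  s19 = c.(0 | 0) | (0 + 0)\{b,c} | b.0 | (b.0)\{a,c} | --b--▸ s24, --b--▸ s26, --c--▸ s25
  s20 = 0 | 0 | (0 + 0)\{b,c} | a.b.0 | (b.0)\{a,c} | --a--▸ s25, --b--▸ s27
  s21 = c.(0 | 0) | (0 + 0)\{b,c} | a.b.0 | 0\{a,c} | --a--▸ s26, --c--▸ s27
  s22 = 0 | 0 | (0 + 0)\{b,c} | b.a.b.0 | 0\{a,c} | --b--▸ s27
  s23 = 0 | 0 | (0 + 0)\{b,c} | 0 | c.(b.0)\{a,c} | --c--▸ s28
  s24 = c.(0 | 0) | (0 + 0)\{b,c} | 0 | (b.0)\{a,c} | --b--▸ s29, --c--▸ s28
  s25 = 0 | 0 | (0 + 0)\{b,c} | b.0 | (b.0)\{a,c} | --b--▸ s28, --b--▸ s30
  s26 = c.(0 | 0) | (0 + 0)\{b,c} | b.0 | 0\{a,c} | --b--▸ s29, --c--▸ s30
  s27 = 0 | 0 | (0 + 0)\{b,c} | a.b.0 | 0\{a,c} | --a--▸ s30
  s28 = 0 | 0 | (0 + 0)\{b,c} | 0 | (b.0)\{a,c} | --b--▸ s31
  s29 = c.(0 | 0) | (0 + 0)\{b,c} | 0 | 0\{a,c} | --c--▸ s31
  s30 = 0 | 0 | (0 + 0)\{b,c} | b.0 | 0\{a,c} | --b--▸ s31
  s31 = 0 | 0 | (0 + 0)\{b,c} | 0 | 0\{a,c} | deadlocked
LTS(Q): 32 reachable states
  t0 = c.(0 | 0 + 0) | (0 + 0)\{b,c} | b.a.b.0 | c.c.(b.0)\{a,c} | --b--▸ t1, --c--▸ t2, --c--▸ t3
  t1 = c.(0 | 0 + 0) | (0 + 0)\{b,c} | a.b.0 | c.c.(b.0)\{a,c} | --a--▸ t4, --c--▸ t5, --c--▸ t6
  t2 = (0 | 0 + 0) | (0 + 0)\{b,c} | b.a.b.0 | c.c.(b.0)\{a,c} | --b--▸ t5, --c--▸ t7
  t3 = c.(0 | 0 + 0) | (0 + 0)\{b,c} | b.a.b.0 | c.(b.0)\{a,c} | --b--▸ t6, --c--▸ t7, --c--▸ t8
  t4 = c.(0 | 0 + 0) | (0 + 0)\{b,c} | b.0 | c.c.(b.0)\{a,c} | --b--▸ t9, --c--▸ t10, --c--▸ t11
  t5 = (0 | 0 + 0) | (0 + 0)\{b,c} | a.b.0 | c.c.(b.0)\{a,c} | --a--▸ t10, --c--▸ t12
  t6 = c.(0 | 0 + 0) | (0 + 0)\{b,c} | a.b.0 | c.(b.0)\{a,c} | --a--▸ t11, --c--▸ t12, --c--▸ t13
  t7 = (0 | 0 + 0) | (0 + 0)\{b,c} | b.a.b.0 | c.(b.0)\{a,c} | --b--▸ t12, --c--▸ t14
  t8 = c.(0 | 0 + 0) | (0 + 0)\{b,c} | b.a.b.0 | (b.0)\{a,c} | --b--▸ t13, --b--▸ t15, --c--▸ t14
  t9 = c.(0 | 0 + 0) | (0 + 0)\{b,c} | 0 | c.c.(b.0)\{a,c} | --c--▸ t16, --c--▸ t17
  t10 = (0 | 0 + 0) | (0 + 0)\{b,c} | b.0 | c.c.(b.0)\{a,c} | --b--▸ t16, --c--▸ t18
  t11 = c.(0 | 0 + 0) | (0 + 0)\{b,c} | b.0 | c.(b.0)\{a,c} | --b--▸ t17, --c--▸ t18, --c--▸ t19
  t12 = (0 | 0 + 0) | (0 + 0)\{b,c} | a.b.0 | c.(b.0)\{a,c} | --a--▸ t18, --c--▸ t20
  t13 = c.(0 | 0 + 0) | (0 + 0)\{b,c} | a.b.0 | (b.0)\{a,c} | --a--▸ t19, --b--▸ t21, --c--▸ t20
  t14 = (0 | 0 + 0) | (0 + 0)\{b,c} | b.a.b.0 | (b.0)\{a,c} | --b--▸ t20, --b--▸ t22
  t15 = c.(0 | 0 + 0) | (0 + 0)\{b,c} | b.a.b.0 | 0\{a,c} | --b--▸ t21, --c--▸ t22
  t16 = (0 | 0 + 0) | (0 + 0)\{b,c} | 0 | c.c.(b.0)\{a,c} | --c--▸ t23
  t17 = c.(0 | 0 + 0) | (0 + 0)\{b,c} | 0 | c.(b.0)\{a,c} | --c--▸ t23, --c--▸ t24
  t18 = (0 | 0 + 0) | (0 + 0)\{b,c} | b.0 | c.(b.0)\{a,c} | --b--▸ t23, --c--▸ t25
  t19 = c.(0 | 0 + 0) | (0 + 0)\{b,c} | b.0 | (b.0)\{a,c} | --b--▸ t24, --b--▸ t26, --c--▸ t25
  t20 = (0 | 0 + 0) | (0 + 0)\{b,c} | a.b.0 | (b.0)\{a,c} | --a--▸ t25, --b--▸ t27
  t21 = c.(0 | 0 + 0) | (0 + 0)\{b,c} | a.b.0 | 0\{a,c} | --a--▸ t26, --c--▸ t27
  t22 = (0 | 0 + 0) | (0 + 0)\{b,c} | b.a.b.0 | 0\{a,c} | --b--▸ t27
  t23 = (0 | 0 + 0) | (0 + 0)\{b,c} | 0 | c.(b.0)\{a,c} | --c--▸ t28
  t24 = c.(0 | 0 + 0) | (0 + 0)\{b,c} | 0 | (b.0)\{a,c} | --b--▸ t29, --c--▸ t28
  t25 = (0 | 0 + 0) | (0 + 0)\{b,c} | b.0 | (b.0)\{a,c} | --b--▸ t28, --b--▸ t30
  t26 = c.(0 | 0 + 0) | (0 + 0)\{b,c} | b.0 | 0\{a,c} | --b--▸ t29, --c--▸ t30
  t27 = (0 | 0 + 0) | (0 + 0)\{b,c} | a.b.0 | 0\{a,c} | --a--▸ t30
  t28 = (0 | 0 + 0) | (0 + 0)\{b,c} | 0 | (b.0)\{a,c} | --b--▸ t31
  t29 = c.(0 | 0 + 0) | (0 + 0)\{b,c} | 0 | 0\{a,c} | --c--▸ t31
  t30 = (0 | 0 + 0) | (0 + 0)\{b,c} | b.0 | 0\{a,c} | --b--▸ t31
  t31 = (0 | 0 + 0) | (0 + 0)\{b,c} | 0 | 0\{a,c} | deadlocked
Bisimilarity quotient blocks:
  B0 = {s0, t0}
  B1 = {s3, t3}
  B2 = {s8, t8}
  B3 = {s13, t13}
  B4 = {s19, t19}
  B5 = {s24, s26, t24, t26}
  B6 = {s29, t29}
  B7 = {s31, t31}
  B8 = {s28, s30, t28, t30}
  B9 = {s25, t25}
  B10 = {s21, t21}
  B11 = {s27, t27}
  B12 = {s20, t20}
  B13 = {s15, t15}
  B14 = {s22, t22}
  B15 = {s14, t14}
  B16 = {s7, t7}
  B17 = {s12, t12}
  B18 = {s18, t18}
  B19 = {s23, t23}
  B20 = {s6, t6}
  B21 = {s11, t11}
  B22 = {s17, t17}
  B23 = {s1, t1}
  B24 = {s4, t4}
  B25 = {s9, t9}
  B26 = {s16, t16}
  B27 = {s10, t10}
  B28 = {s5, t5}
  B29 = {s2, t2}
s0 ∈ B0, t0 ∈ B0 → same block

bisimilar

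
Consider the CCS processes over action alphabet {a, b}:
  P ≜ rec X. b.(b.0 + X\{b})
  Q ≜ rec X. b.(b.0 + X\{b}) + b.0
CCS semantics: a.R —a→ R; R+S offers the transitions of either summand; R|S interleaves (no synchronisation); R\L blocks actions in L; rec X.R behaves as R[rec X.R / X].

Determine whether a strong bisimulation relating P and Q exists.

Reachable graph of P (3 states):
  u0 = rec X. b.(b.0 + X\{b}) | —b→ u1
  u1 = b.0 + (rec X. b.(b.0 + X\{b}))\{b} | —b→ u2
  u2 = 0 | deadlocked
Reachable graph of Q (3 states):
  v0 = rec X. b.(b.0 + X\{b}) + b.0 | —b→ v1, —b→ v2
  v1 = 0 | deadlocked
  v2 = b.0 + (rec X. b.(b.0 + X\{b}) + b.0)\{b} | —b→ v1
Partition-refinement fixed point:
  B0 = {u0}
  B1 = {u1, v2}
  B2 = {u2, v1}
  B3 = {v0}
u0 ∈ B0, v0 ∈ B3 → different blocks

not bisimilar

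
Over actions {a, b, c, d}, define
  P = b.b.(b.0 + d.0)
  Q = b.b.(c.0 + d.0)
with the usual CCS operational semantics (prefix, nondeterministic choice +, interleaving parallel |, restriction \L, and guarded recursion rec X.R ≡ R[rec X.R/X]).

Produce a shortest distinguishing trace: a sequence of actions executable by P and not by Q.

LTS(P): 4 reachable states
  p0 = b.b.(b.0 + d.0) | --b--▸ p1
  p1 = b.(b.0 + d.0) | --b--▸ p2
  p2 = b.0 + d.0 | --b--▸ p3, --d--▸ p3
  p3 = 0 | stopped
LTS(Q): 4 reachable states
  q0 = b.b.(c.0 + d.0) | --b--▸ q1
  q1 = b.(c.0 + d.0) | --b--▸ q2
  q2 = c.0 + d.0 | --c--▸ q3, --d--▸ q3
  q3 = 0 | stopped
Trace ⟨bbb⟩ through P, begin at {p0}:
  step 1 (b): {p1}
  step 2 (b): {p2}
  step 3 (b): {p3}
  ✓ P
Trace ⟨bbb⟩ through Q, begin at {q0}:
  step 1 (b): {q1}
  step 2 (b): {q2}
  step 3 (b): no successor for Q

bbb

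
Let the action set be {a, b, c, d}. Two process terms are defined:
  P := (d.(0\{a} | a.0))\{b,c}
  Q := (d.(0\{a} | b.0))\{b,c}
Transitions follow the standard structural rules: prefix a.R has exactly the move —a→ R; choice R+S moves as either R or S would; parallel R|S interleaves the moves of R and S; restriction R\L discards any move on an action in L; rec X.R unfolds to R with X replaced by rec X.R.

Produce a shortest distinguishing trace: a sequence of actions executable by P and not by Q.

da

LTS(P): 3 reachable states
  m0 = (d.(0\{a} | a.0))\{b,c} has moves ··d··> m1
  m1 = (0\{a} | a.0)\{b,c} has moves ··a··> m2
  m2 = (0\{a} | 0)\{b,c} has moves stopped
LTS(Q): 2 reachable states
  n0 = (d.(0\{a} | b.0))\{b,c} has moves ··d··> n1
  n1 = (0\{a} | b.0)\{b,c} has moves stopped
Trace ⟨da⟩ through P, begin at {m0}:
  [1] d ⇒ {m1}
  [2] a ⇒ {m2}
  P completes σ.
Trace ⟨da⟩ through Q, begin at {n0}:
  [1] d ⇒ {n1}
  [2] a ⇒ ∅  — Q cannot continue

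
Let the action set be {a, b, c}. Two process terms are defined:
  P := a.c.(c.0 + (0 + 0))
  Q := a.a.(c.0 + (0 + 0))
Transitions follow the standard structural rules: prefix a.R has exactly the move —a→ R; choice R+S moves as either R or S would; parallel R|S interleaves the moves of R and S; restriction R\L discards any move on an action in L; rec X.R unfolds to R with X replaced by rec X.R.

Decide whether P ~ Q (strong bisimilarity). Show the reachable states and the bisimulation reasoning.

LTS(P): 4 reachable states
  u0 = a.c.(c.0 + (0 + 0)) → —a→ u1
  u1 = c.(c.0 + (0 + 0)) → —c→ u2
  u2 = c.0 + (0 + 0) → —c→ u3
  u3 = 0 → stopped
LTS(Q): 4 reachable states
  v0 = a.a.(c.0 + (0 + 0)) → —a→ v1
  v1 = a.(c.0 + (0 + 0)) → —a→ v2
  v2 = c.0 + (0 + 0) → —c→ v3
  v3 = 0 → stopped
Bisimilarity quotient blocks:
  B0 = {u0}
  B1 = {u1}
  B2 = {u2, v2}
  B3 = {u3, v3}
  B4 = {v0}
  B5 = {v1}
u0 ∈ B0, v0 ∈ B4 → different blocks

not bisimilar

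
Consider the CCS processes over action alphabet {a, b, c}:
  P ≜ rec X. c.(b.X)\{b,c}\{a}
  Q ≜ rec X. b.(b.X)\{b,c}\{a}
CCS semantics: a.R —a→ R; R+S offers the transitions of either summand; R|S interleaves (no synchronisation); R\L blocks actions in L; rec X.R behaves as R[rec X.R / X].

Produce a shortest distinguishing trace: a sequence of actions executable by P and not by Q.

LTS(P): 2 reachable states
  p0 = rec X. c.(b.X)\{b,c}\{a} :: =c=> p1
  p1 = (b.(rec X. c.(b.X)\{b,c}\{a}))\{b,c}\{a} :: ∅
LTS(Q): 2 reachable states
  q0 = rec X. b.(b.X)\{b,c}\{a} :: =b=> q1
  q1 = (b.(rec X. b.(b.X)\{b,c}\{a}))\{b,c}\{a} :: ∅
Run σ = ⟨c⟩ on P: start {p0}
  after c @ step 1: {p1}
  — P admits the full trace.
Run σ = ⟨c⟩ on Q: start {q0}
  after c @ step 1: ∅ (Q stuck)

c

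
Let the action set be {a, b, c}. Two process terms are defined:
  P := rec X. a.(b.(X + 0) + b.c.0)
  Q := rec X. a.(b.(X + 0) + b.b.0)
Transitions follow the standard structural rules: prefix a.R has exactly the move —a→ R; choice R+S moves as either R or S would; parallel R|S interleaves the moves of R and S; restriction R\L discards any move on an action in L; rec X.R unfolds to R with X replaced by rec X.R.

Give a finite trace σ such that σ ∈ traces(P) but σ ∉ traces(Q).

abc

LTS(P): 5 reachable states
  u0 = rec X. a.(b.(X + 0) + b.c.0) → =a=> u1
  u1 = b.((rec X. a.(b.(X + 0) + b.c.0)) + 0) + b.c.0 → =b=> u2, =b=> u3
  u2 = (rec X. a.(b.(X + 0) + b.c.0)) + 0 → =a=> u1
  u3 = c.0 → =c=> u4
  u4 = 0 → ∅
LTS(Q): 5 reachable states
  v0 = rec X. a.(b.(X + 0) + b.b.0) → =a=> v1
  v1 = b.((rec X. a.(b.(X + 0) + b.b.0)) + 0) + b.b.0 → =b=> v2, =b=> v3
  v2 = (rec X. a.(b.(X + 0) + b.b.0)) + 0 → =a=> v1
  v3 = b.0 → =b=> v4
  v4 = 0 → ∅
Trace ⟨abc⟩ through P, begin at {u0}:
  after a @ step 1: {u1}
  after b @ step 2: {u2, u3}
  after c @ step 3: {u4}
  ✓ P
Trace ⟨abc⟩ through Q, begin at {v0}:
  after a @ step 1: {v1}
  after b @ step 2: {v2, v3}
  after c @ step 3: ∅ (Q stuck)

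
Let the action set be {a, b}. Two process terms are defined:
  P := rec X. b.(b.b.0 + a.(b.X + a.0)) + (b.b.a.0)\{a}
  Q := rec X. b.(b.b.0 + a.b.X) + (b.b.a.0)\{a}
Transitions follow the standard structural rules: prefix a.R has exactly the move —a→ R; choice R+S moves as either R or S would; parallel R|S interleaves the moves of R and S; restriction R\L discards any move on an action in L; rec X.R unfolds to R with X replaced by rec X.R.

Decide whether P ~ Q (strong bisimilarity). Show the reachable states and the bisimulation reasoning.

P ≁ Q

Reachable graph of P (7 states):
  u0 = rec X. b.(b.b.0 + a.(b.X + a.0)) + (b.b.a.0)\{a} ⊢ -b-> u1, -b-> u2
  u1 = (b.a.0)\{a} ⊢ -b-> u3
  u2 = b.b.0 + a.(b.(rec X. b.(b.b.0 + a.(b.X + a.0)) + (b.b.a.0)\{a}) + a.0) ⊢ -a-> u4, -b-> u5
  u3 = (a.0)\{a} ⊢ ·
  u4 = b.(rec X. b.(b.b.0 + a.(b.X + a.0)) + (b.b.a.0)\{a}) + a.0 ⊢ -a-> u6, -b-> u0
  u5 = b.0 ⊢ -b-> u6
  u6 = 0 ⊢ ·
Reachable graph of Q (7 states):
  v0 = rec X. b.(b.b.0 + a.b.X) + (b.b.a.0)\{a} ⊢ -b-> v1, -b-> v2
  v1 = (b.a.0)\{a} ⊢ -b-> v3
  v2 = b.b.0 + a.b.(rec X. b.(b.b.0 + a.b.X) + (b.b.a.0)\{a}) ⊢ -a-> v4, -b-> v5
  v3 = (a.0)\{a} ⊢ ·
  v4 = b.(rec X. b.(b.b.0 + a.b.X) + (b.b.a.0)\{a}) ⊢ -b-> v0
  v5 = b.0 ⊢ -b-> v6
  v6 = 0 ⊢ ·
Coarsest stable partition (strong bisimilarity classes):
  B0 = {u0}
  B1 = {u1, u5, v1, v5}
  B2 = {u3, u6, v3, v6}
  B3 = {u2}
  B4 = {u4}
  B5 = {v0}
  B6 = {v2}
  B7 = {v4}
u0 ∈ B0, v0 ∈ B5 → different blocks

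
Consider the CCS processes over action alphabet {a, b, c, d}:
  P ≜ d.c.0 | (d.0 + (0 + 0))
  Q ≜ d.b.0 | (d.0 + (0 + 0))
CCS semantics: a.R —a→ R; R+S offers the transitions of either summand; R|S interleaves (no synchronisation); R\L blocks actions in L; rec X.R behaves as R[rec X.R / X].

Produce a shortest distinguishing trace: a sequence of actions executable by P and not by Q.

dc

Reachable graph of P (6 states):
  s0 = d.c.0 | (d.0 + (0 + 0)) :: ··d··> s1, ··d··> s2
  s1 = c.0 | (d.0 + (0 + 0)) :: ··c··> s3, ··d··> s4
  s2 = d.c.0 | 0 :: ··d··> s4
  s3 = 0 | (d.0 + (0 + 0)) :: ··d··> s5
  s4 = c.0 | 0 :: ··c··> s5
  s5 = 0 | 0 :: ·
Reachable graph of Q (6 states):
  t0 = d.b.0 | (d.0 + (0 + 0)) :: ··d··> t1, ··d··> t2
  t1 = b.0 | (d.0 + (0 + 0)) :: ··b··> t3, ··d··> t4
  t2 = d.b.0 | 0 :: ··d··> t4
  t3 = 0 | (d.0 + (0 + 0)) :: ··d··> t5
  t4 = b.0 | 0 :: ··b··> t5
  t5 = 0 | 0 :: ·
Executing dc from P (initial set {s0}):
  step 1 (d): {s1, s2}
  step 2 (c): {s3}
  ✓ P
Executing dc from Q (initial set {t0}):
  step 1 (d): {t1, t2}
  step 2 (c): ∅  — Q cannot continue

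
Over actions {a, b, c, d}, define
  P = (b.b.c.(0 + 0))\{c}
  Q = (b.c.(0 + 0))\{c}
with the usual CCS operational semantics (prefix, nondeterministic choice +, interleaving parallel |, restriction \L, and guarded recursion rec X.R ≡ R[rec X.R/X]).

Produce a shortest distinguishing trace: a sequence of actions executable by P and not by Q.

LTS(P): 3 reachable states
  u0 = (b.b.c.(0 + 0))\{c} :: =b=> u1
  u1 = (b.c.(0 + 0))\{c} :: =b=> u2
  u2 = (c.(0 + 0))\{c} :: deadlocked
LTS(Q): 2 reachable states
  v0 = (b.c.(0 + 0))\{c} :: =b=> v1
  v1 = (c.(0 + 0))\{c} :: deadlocked
Executing bb from P (initial set {u0}):
  [1] b ⇒ {u1}
  [2] b ⇒ {u2}
  ✓ P
Executing bb from Q (initial set {v0}):
  [1] b ⇒ {v1}
  [2] b ⇒ ∅  — Q cannot continue

bb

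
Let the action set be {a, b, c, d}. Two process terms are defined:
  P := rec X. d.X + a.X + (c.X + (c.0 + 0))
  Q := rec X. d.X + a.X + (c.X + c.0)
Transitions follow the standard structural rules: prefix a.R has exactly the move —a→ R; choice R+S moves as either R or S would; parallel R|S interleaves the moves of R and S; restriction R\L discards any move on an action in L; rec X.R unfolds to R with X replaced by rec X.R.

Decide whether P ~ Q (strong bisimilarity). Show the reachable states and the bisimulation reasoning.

bisimilar

Reachable graph of P (2 states):
  m0 = rec X. d.X + a.X + (c.X + (c.0 + 0)) ⊢ ··a··> m0, ··c··> m0, ··c··> m1, ··d··> m0
  m1 = 0 ⊢ stopped
Reachable graph of Q (2 states):
  n0 = rec X. d.X + a.X + (c.X + c.0) ⊢ ··a··> n0, ··c··> n0, ··c··> n1, ··d··> n0
  n1 = 0 ⊢ stopped
Partition-refinement fixed point:
  B0 = {m0, n0}
  B1 = {m1, n1}
m0 ∈ B0, n0 ∈ B0 → same block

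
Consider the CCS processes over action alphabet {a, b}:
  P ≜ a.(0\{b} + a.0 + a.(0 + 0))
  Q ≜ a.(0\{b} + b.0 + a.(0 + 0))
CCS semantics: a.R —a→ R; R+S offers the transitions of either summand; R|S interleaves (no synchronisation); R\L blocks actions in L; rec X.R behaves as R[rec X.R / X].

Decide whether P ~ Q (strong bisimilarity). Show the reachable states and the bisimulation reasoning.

P's transition system — 4 states:
  p0 = a.(0\{b} + a.0 + a.(0 + 0)) ⊢ ··a··> p1
  p1 = 0\{b} + a.0 + a.(0 + 0) ⊢ ··a··> p2, ··a··> p3
  p2 = 0 ⊢ stopped
  p3 = 0 + 0 ⊢ stopped
Q's transition system — 4 states:
  q0 = a.(0\{b} + b.0 + a.(0 + 0)) ⊢ ··a··> q1
  q1 = 0\{b} + b.0 + a.(0 + 0) ⊢ ··a··> q2, ··b··> q3
  q2 = 0 + 0 ⊢ stopped
  q3 = 0 ⊢ stopped
Coarsest stable partition (strong bisimilarity classes):
  B0 = {p0}
  B1 = {p1}
  B2 = {p2, p3, q2, q3}
  B3 = {q0}
  B4 = {q1}
p0 ∈ B0, q0 ∈ B3 → different blocks

P ≁ Q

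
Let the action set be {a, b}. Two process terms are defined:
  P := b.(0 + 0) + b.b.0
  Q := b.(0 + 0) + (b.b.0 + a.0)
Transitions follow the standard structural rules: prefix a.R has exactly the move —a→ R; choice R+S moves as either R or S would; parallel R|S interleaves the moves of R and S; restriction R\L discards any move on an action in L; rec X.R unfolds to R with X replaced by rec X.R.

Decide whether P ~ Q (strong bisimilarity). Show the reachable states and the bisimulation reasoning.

LTS(P): 4 reachable states
  u0 = b.(0 + 0) + b.b.0 ⊢ -b-> u1, -b-> u2
  u1 = 0 + 0 ⊢ deadlocked
  u2 = b.0 ⊢ -b-> u3
  u3 = 0 ⊢ deadlocked
LTS(Q): 4 reachable states
  v0 = b.(0 + 0) + (b.b.0 + a.0) ⊢ -a-> v1, -b-> v2, -b-> v3
  v1 = 0 ⊢ deadlocked
  v2 = 0 + 0 ⊢ deadlocked
  v3 = b.0 ⊢ -b-> v1
Partition-refinement fixed point:
  B0 = {u0}
  B1 = {u2, v3}
  B2 = {u1, u3, v1, v2}
  B3 = {v0}
u0 ∈ B0, v0 ∈ B3 → different blocks

P ≁ Q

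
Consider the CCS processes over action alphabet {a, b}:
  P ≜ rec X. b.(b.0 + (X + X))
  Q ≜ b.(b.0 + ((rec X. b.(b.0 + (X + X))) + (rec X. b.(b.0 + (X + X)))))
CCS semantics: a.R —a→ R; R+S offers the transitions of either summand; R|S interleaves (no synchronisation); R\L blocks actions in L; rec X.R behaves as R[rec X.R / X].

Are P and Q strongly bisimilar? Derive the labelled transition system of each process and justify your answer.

P ~ Q

LTS(P): 3 reachable states
  p0 = rec X. b.(b.0 + (X + X)) | ··b··> p1
  p1 = b.0 + ((rec X. b.(b.0 + (X + X))) + (rec X. b.(b.0 + (X + X)))) | ··b··> p1, ··b··> p2
  p2 = 0 | stopped
LTS(Q): 3 reachable states
  q0 = b.(b.0 + ((rec X. b.(b.0 + (X + X))) + (rec X. b.(b.0 + (X + X))))) | ··b··> q1
  q1 = b.0 + ((rec X. b.(b.0 + (X + X))) + (rec X. b.(b.0 + (X + X)))) | ··b··> q1, ··b··> q2
  q2 = 0 | stopped
Partition-refinement fixed point:
  B0 = {p0, q0}
  B1 = {p1, q1}
  B2 = {p2, q2}
p0 ∈ B0, q0 ∈ B0 → same block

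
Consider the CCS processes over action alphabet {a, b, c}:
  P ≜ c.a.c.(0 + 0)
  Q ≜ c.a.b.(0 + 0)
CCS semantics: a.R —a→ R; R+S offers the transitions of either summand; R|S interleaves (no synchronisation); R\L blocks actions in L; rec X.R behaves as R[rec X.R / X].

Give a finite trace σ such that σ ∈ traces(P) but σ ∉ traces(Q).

cac

LTS(P): 4 reachable states
  p0 = c.a.c.(0 + 0) has moves —c→ p1
  p1 = a.c.(0 + 0) has moves —a→ p2
  p2 = c.(0 + 0) has moves —c→ p3
  p3 = 0 + 0 has moves ·
LTS(Q): 4 reachable states
  q0 = c.a.b.(0 + 0) has moves —c→ q1
  q1 = a.b.(0 + 0) has moves —a→ q2
  q2 = b.(0 + 0) has moves —b→ q3
  q3 = 0 + 0 has moves ·
Run σ = ⟨cac⟩ on P: start {p0}
  [1] c ⇒ {p1}
  [2] a ⇒ {p2}
  [3] c ⇒ {p3}
  P completes σ.
Run σ = ⟨cac⟩ on Q: start {q0}
  [1] c ⇒ {q1}
  [2] a ⇒ {q2}
  [3] c ⇒ ∅ (Q stuck)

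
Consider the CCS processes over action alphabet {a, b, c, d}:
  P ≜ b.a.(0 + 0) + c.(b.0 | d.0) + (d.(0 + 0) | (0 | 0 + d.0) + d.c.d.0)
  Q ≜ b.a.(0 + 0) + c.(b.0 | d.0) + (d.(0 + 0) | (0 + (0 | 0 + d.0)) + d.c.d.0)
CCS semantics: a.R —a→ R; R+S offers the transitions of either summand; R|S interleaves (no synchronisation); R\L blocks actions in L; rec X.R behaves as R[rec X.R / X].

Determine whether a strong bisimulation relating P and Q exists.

bisimilar

P's transition system — 13 states:
  m0 = b.a.(0 + 0) + c.(b.0 | d.0) + (d.(0 + 0) | (0 | 0 + d.0) + d.c.d.0) ⊢ ··b··> m1, ··c··> m2, ··d··> m3, ··d··> m4, ··d··> m5
  m1 = a.(0 + 0) ⊢ ··a··> m6
  m2 = b.0 | d.0 ⊢ ··b··> m7, ··d··> m8
  m3 = (0 + 0) | (0 | 0 + d.0) ⊢ ··d··> m9
  m4 = c.d.0 ⊢ ··c··> m10
  m5 = d.(0 + 0) | 0 ⊢ ··d··> m9
  m6 = 0 + 0 ⊢ ∅
  m7 = 0 | d.0 ⊢ ··d··> m11
  m8 = b.0 | 0 ⊢ ··b··> m11
  m9 = (0 + 0) | 0 ⊢ ∅
  m10 = d.0 ⊢ ··d··> m12
  m11 = 0 | 0 ⊢ ∅
  m12 = 0 ⊢ ∅
Q's transition system — 13 states:
  n0 = b.a.(0 + 0) + c.(b.0 | d.0) + (d.(0 + 0) | (0 + (0 | 0 + d.0)) + d.c.d.0) ⊢ ··b··> n1, ··c··> n2, ··d··> n3, ··d··> n4, ··d··> n5
  n1 = a.(0 + 0) ⊢ ··a··> n6
  n2 = b.0 | d.0 ⊢ ··b··> n7, ··d··> n8
  n3 = (0 + 0) | (0 + (0 | 0 + d.0)) ⊢ ··d··> n9
  n4 = c.d.0 ⊢ ··c··> n10
  n5 = d.(0 + 0) | 0 ⊢ ··d··> n9
  n6 = 0 + 0 ⊢ ∅
  n7 = 0 | d.0 ⊢ ··d··> n11
  n8 = b.0 | 0 ⊢ ··b··> n11
  n9 = (0 + 0) | 0 ⊢ ∅
  n10 = d.0 ⊢ ··d··> n12
  n11 = 0 | 0 ⊢ ∅
  n12 = 0 ⊢ ∅
Coarsest stable partition (strong bisimilarity classes):
  B0 = {m0, n0}
  B1 = {m10, m3, m5, m7, n10, n3, n5, n7}
  B2 = {m11, m12, m6, m9, n11, n12, n6, n9}
  B3 = {m4, n4}
  B4 = {m2, n2}
  B5 = {m8, n8}
  B6 = {m1, n1}
m0 ∈ B0, n0 ∈ B0 → same block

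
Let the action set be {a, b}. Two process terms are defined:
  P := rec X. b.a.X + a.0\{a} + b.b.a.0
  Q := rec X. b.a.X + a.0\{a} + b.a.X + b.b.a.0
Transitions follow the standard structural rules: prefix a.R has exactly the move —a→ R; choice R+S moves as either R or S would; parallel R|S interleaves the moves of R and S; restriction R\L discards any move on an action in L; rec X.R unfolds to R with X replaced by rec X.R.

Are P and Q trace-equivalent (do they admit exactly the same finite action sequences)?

traces(P) = traces(Q)

P's transition system — 6 states:
  u0 = rec X. b.a.X + a.0\{a} + b.b.a.0 ⊢ =a=> u1, =b=> u2, =b=> u3
  u1 = 0\{a} ⊢ ∅
  u2 = a.(rec X. b.a.X + a.0\{a} + b.b.a.0) ⊢ =a=> u0
  u3 = b.a.0 ⊢ =b=> u4
  u4 = a.0 ⊢ =a=> u5
  u5 = 0 ⊢ ∅
Q's transition system — 6 states:
  v0 = rec X. b.a.X + a.0\{a} + b.a.X + b.b.a.0 ⊢ =a=> v1, =b=> v2, =b=> v3
  v1 = 0\{a} ⊢ ∅
  v2 = a.(rec X. b.a.X + a.0\{a} + b.a.X + b.b.a.0) ⊢ =a=> v0
  v3 = b.a.0 ⊢ =b=> v4
  v4 = a.0 ⊢ =a=> v5
  v5 = 0 ⊢ ∅
Bisimilarity quotient blocks:
  B0 = {u0, v0}
  B1 = {u1, u5, v1, v5}
  B2 = {u3, v3}
  B3 = {u4, v4}
  B4 = {u2, v2}
u0 ∈ B0, v0 ∈ B0 → same block
Bisimilar ⇒ trace-equivalent.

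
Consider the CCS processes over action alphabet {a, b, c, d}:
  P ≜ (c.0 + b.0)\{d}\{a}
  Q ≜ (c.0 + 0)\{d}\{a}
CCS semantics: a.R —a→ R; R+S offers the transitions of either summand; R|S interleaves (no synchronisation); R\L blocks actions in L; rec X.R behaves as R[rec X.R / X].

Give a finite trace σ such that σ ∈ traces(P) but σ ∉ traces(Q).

LTS(P): 2 reachable states
  s0 = (c.0 + b.0)\{d}\{a} :: ··b··> s1, ··c··> s1
  s1 = 0\{d}\{a} :: ·
LTS(Q): 2 reachable states
  t0 = (c.0 + 0)\{d}\{a} :: ··c··> t1
  t1 = 0\{d}\{a} :: ·
Trace ⟨b⟩ through P, begin at {s0}:
  after b @ step 1: {s1}
  ✓ P
Trace ⟨b⟩ through Q, begin at {t0}:
  after b @ step 1: ∅ (Q stuck)

b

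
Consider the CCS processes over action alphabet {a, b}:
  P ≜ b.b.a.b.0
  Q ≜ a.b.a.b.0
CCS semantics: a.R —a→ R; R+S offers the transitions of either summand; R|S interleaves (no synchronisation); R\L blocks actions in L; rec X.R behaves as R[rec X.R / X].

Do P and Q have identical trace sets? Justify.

traces(P) ≠ traces(Q) — witness ⟨b⟩

Reachable graph of P (5 states):
  p0 = b.b.a.b.0 :: ··b··> p1
  p1 = b.a.b.0 :: ··b··> p2
  p2 = a.b.0 :: ··a··> p3
  p3 = b.0 :: ··b··> p4
  p4 = 0 :: deadlocked
Reachable graph of Q (5 states):
  q0 = a.b.a.b.0 :: ··a··> q1
  q1 = b.a.b.0 :: ··b··> q2
  q2 = a.b.0 :: ··a··> q3
  q3 = b.0 :: ··b··> q4
  q4 = 0 :: deadlocked
Executing b from P (initial set {p0}):
  step 1 (b): {p1}
  P completes σ.
Executing b from Q (initial set {q0}):
  step 1 (b): ∅  — Q cannot continue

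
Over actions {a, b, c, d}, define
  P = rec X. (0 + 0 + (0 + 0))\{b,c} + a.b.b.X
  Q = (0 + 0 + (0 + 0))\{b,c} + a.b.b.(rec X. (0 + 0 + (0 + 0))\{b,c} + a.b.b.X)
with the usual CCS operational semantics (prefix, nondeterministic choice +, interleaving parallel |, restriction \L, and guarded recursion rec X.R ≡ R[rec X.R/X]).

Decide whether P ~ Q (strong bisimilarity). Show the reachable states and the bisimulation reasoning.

Reachable graph of P (3 states):
  u0 = rec X. (0 + 0 + (0 + 0))\{b,c} + a.b.b.X has moves —a→ u1
  u1 = b.b.(rec X. (0 + 0 + (0 + 0))\{b,c} + a.b.b.X) has moves —b→ u2
  u2 = b.(rec X. (0 + 0 + (0 + 0))\{b,c} + a.b.b.X) has moves —b→ u0
Reachable graph of Q (4 states):
  v0 = (0 + 0 + (0 + 0))\{b,c} + a.b.b.(rec X. (0 + 0 + (0 + 0))\{b,c} + a.b.b.X) has moves —a→ v1
  v1 = b.b.(rec X. (0 + 0 + (0 + 0))\{b,c} + a.b.b.X) has moves —b→ v2
  v2 = b.(rec X. (0 + 0 + (0 + 0))\{b,c} + a.b.b.X) has moves —b→ v3
  v3 = rec X. (0 + 0 + (0 + 0))\{b,c} + a.b.b.X has moves —a→ v1
Coarsest stable partition (strong bisimilarity classes):
  B0 = {u0, v0, v3}
  B1 = {u1, v1}
  B2 = {u2, v2}
u0 ∈ B0, v0 ∈ B0 → same block

YES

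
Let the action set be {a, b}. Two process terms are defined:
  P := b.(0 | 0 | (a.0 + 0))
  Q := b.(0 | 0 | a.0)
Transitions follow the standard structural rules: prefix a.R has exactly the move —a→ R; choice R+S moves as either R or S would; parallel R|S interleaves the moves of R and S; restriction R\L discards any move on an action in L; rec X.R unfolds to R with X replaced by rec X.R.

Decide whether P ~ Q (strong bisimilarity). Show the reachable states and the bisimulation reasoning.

P's transition system — 3 states:
  u0 = b.(0 | 0 | (a.0 + 0)) → ··b··> u1
  u1 = 0 | 0 | (a.0 + 0) → ··a··> u2
  u2 = 0 | 0 | 0 → ·
Q's transition system — 3 states:
  v0 = b.(0 | 0 | a.0) → ··b··> v1
  v1 = 0 | 0 | a.0 → ··a··> v2
  v2 = 0 | 0 | 0 → ·
Partition-refinement fixed point:
  B0 = {u0, v0}
  B1 = {u1, v1}
  B2 = {u2, v2}
u0 ∈ B0, v0 ∈ B0 → same block

P ~ Q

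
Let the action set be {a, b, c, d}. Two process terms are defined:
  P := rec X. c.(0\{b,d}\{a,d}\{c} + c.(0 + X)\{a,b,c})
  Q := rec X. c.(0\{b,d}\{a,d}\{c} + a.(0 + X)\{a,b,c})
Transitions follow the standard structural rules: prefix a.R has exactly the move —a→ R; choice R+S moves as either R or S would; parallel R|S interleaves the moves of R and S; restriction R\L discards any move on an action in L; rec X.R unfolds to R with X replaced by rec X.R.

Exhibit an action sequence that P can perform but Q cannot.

P's transition system — 3 states:
  s0 = rec X. c.(0\{b,d}\{a,d}\{c} + c.(0 + X)\{a,b,c}) ⊢ —c→ s1
  s1 = 0\{b,d}\{a,d}\{c} + c.(0 + (rec X. c.(0\{b,d}\{a,d}\{c} + c.(0 + X)\{a,b,c})))\{a,b,c} ⊢ —c→ s2
  s2 = (0 + (rec X. c.(0\{b,d}\{a,d}\{c} + c.(0 + X)\{a,b,c})))\{a,b,c} ⊢ stopped
Q's transition system — 3 states:
  t0 = rec X. c.(0\{b,d}\{a,d}\{c} + a.(0 + X)\{a,b,c}) ⊢ —c→ t1
  t1 = 0\{b,d}\{a,d}\{c} + a.(0 + (rec X. c.(0\{b,d}\{a,d}\{c} + a.(0 + X)\{a,b,c})))\{a,b,c} ⊢ —a→ t2
  t2 = (0 + (rec X. c.(0\{b,d}\{a,d}\{c} + a.(0 + X)\{a,b,c})))\{a,b,c} ⊢ stopped
Run σ = ⟨cc⟩ on P: start {s0}
  after c @ step 1: {s1}
  after c @ step 2: {s2}
  ✓ P
Run σ = ⟨cc⟩ on Q: start {t0}
  after c @ step 1: {t1}
  after c @ step 2: ∅  — Q cannot continue

cc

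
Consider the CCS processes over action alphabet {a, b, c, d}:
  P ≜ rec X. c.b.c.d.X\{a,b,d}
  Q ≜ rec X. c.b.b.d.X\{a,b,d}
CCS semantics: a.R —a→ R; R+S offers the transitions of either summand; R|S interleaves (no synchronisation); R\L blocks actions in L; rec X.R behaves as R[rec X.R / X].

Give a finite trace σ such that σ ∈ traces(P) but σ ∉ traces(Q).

cbc

P's transition system — 6 states:
  s0 = rec X. c.b.c.d.X\{a,b,d} ⊢ --c--▸ s1
  s1 = b.c.d.(rec X. c.b.c.d.X\{a,b,d})\{a,b,d} ⊢ --b--▸ s2
  s2 = c.d.(rec X. c.b.c.d.X\{a,b,d})\{a,b,d} ⊢ --c--▸ s3
  s3 = d.(rec X. c.b.c.d.X\{a,b,d})\{a,b,d} ⊢ --d--▸ s4
  s4 = (rec X. c.b.c.d.X\{a,b,d})\{a,b,d} ⊢ --c--▸ s5
  s5 = (b.c.d.(rec X. c.b.c.d.X\{a,b,d})\{a,b,d})\{a,b,d} ⊢ (no moves)
Q's transition system — 6 states:
  t0 = rec X. c.b.b.d.X\{a,b,d} ⊢ --c--▸ t1
  t1 = b.b.d.(rec X. c.b.b.d.X\{a,b,d})\{a,b,d} ⊢ --b--▸ t2
  t2 = b.d.(rec X. c.b.b.d.X\{a,b,d})\{a,b,d} ⊢ --b--▸ t3
  t3 = d.(rec X. c.b.b.d.X\{a,b,d})\{a,b,d} ⊢ --d--▸ t4
  t4 = (rec X. c.b.b.d.X\{a,b,d})\{a,b,d} ⊢ --c--▸ t5
  t5 = (b.b.d.(rec X. c.b.b.d.X\{a,b,d})\{a,b,d})\{a,b,d} ⊢ (no moves)
Trace ⟨cbc⟩ through P, begin at {s0}:
  after c @ step 1: {s1}
  after b @ step 2: {s2}
  after c @ step 3: {s3}
  — P admits the full trace.
Trace ⟨cbc⟩ through Q, begin at {t0}:
  after c @ step 1: {t1}
  after b @ step 2: {t2}
  after c @ step 3: no successor for Q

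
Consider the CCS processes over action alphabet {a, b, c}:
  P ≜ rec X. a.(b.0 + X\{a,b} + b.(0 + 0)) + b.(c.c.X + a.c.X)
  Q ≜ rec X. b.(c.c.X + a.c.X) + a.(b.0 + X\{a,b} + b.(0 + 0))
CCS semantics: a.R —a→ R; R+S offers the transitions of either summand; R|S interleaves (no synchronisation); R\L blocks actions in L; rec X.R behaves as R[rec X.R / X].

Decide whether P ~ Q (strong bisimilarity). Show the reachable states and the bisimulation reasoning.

P's transition system — 6 states:
  m0 = rec X. a.(b.0 + X\{a,b} + b.(0 + 0)) + b.(c.c.X + a.c.X) ⊢ =a=> m1, =b=> m2
  m1 = b.0 + (rec X. a.(b.0 + X\{a,b} + b.(0 + 0)) + b.(c.c.X + a.c.X))\{a,b} + b.(0 + 0) ⊢ =b=> m3, =b=> m4
  m2 = c.c.(rec X. a.(b.0 + X\{a,b} + b.(0 + 0)) + b.(c.c.X + a.c.X)) + a.c.(rec X. a.(b.0 + X\{a,b} + b.(0 + 0)) + b.(c.c.X + a.c.X)) ⊢ =a=> m5, =c=> m5
  m3 = 0 ⊢ deadlocked
  m4 = 0 + 0 ⊢ deadlocked
  m5 = c.(rec X. a.(b.0 + X\{a,b} + b.(0 + 0)) + b.(c.c.X + a.c.X)) ⊢ =c=> m0
Q's transition system — 6 states:
  n0 = rec X. b.(c.c.X + a.c.X) + a.(b.0 + X\{a,b} + b.(0 + 0)) ⊢ =a=> n1, =b=> n2
  n1 = b.0 + (rec X. b.(c.c.X + a.c.X) + a.(b.0 + X\{a,b} + b.(0 + 0)))\{a,b} + b.(0 + 0) ⊢ =b=> n3, =b=> n4
  n2 = c.c.(rec X. b.(c.c.X + a.c.X) + a.(b.0 + X\{a,b} + b.(0 + 0))) + a.c.(rec X. b.(c.c.X + a.c.X) + a.(b.0 + X\{a,b} + b.(0 + 0))) ⊢ =a=> n5, =c=> n5
  n3 = 0 ⊢ deadlocked
  n4 = 0 + 0 ⊢ deadlocked
  n5 = c.(rec X. b.(c.c.X + a.c.X) + a.(b.0 + X\{a,b} + b.(0 + 0))) ⊢ =c=> n0
Bisimilarity quotient blocks:
  B0 = {m0, n0}
  B1 = {m2, n2}
  B2 = {m5, n5}
  B3 = {m1, n1}
  B4 = {m3, m4, n3, n4}
m0 ∈ B0, n0 ∈ B0 → same block

YES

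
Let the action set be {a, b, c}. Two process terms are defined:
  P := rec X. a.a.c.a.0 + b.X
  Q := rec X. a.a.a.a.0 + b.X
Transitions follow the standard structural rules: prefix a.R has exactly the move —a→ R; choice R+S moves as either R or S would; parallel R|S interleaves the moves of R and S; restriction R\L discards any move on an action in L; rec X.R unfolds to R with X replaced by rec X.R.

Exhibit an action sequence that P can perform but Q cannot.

aac

Reachable graph of P (5 states):
  u0 = rec X. a.a.c.a.0 + b.X | --a--▸ u1, --b--▸ u0
  u1 = a.c.a.0 | --a--▸ u2
  u2 = c.a.0 | --c--▸ u3
  u3 = a.0 | --a--▸ u4
  u4 = 0 | deadlocked
Reachable graph of Q (5 states):
  v0 = rec X. a.a.a.a.0 + b.X | --a--▸ v1, --b--▸ v0
  v1 = a.a.a.0 | --a--▸ v2
  v2 = a.a.0 | --a--▸ v3
  v3 = a.0 | --a--▸ v4
  v4 = 0 | deadlocked
Trace ⟨aac⟩ through P, begin at {u0}:
  step 1 (a): {u1}
  step 2 (a): {u2}
  step 3 (c): {u3}
  — P admits the full trace.
Trace ⟨aac⟩ through Q, begin at {v0}:
  step 1 (a): {v1}
  step 2 (a): {v2}
  step 3 (c): no successor for Q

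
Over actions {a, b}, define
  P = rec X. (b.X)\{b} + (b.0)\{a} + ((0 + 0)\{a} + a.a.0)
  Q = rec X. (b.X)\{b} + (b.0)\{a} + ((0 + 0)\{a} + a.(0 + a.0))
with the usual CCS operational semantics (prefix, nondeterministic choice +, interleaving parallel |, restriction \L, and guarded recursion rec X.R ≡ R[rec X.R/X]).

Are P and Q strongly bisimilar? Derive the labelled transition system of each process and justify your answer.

P ~ Q

Reachable graph of P (4 states):
  u0 = rec X. (b.X)\{b} + (b.0)\{a} + ((0 + 0)\{a} + a.a.0) ⊢ --a--▸ u1, --b--▸ u2
  u1 = a.0 ⊢ --a--▸ u3
  u2 = 0\{a} ⊢ ·
  u3 = 0 ⊢ ·
Reachable graph of Q (4 states):
  v0 = rec X. (b.X)\{b} + (b.0)\{a} + ((0 + 0)\{a} + a.(0 + a.0)) ⊢ --a--▸ v1, --b--▸ v2
  v1 = 0 + a.0 ⊢ --a--▸ v3
  v2 = 0\{a} ⊢ ·
  v3 = 0 ⊢ ·
Coarsest stable partition (strong bisimilarity classes):
  B0 = {u0, v0}
  B1 = {u2, u3, v2, v3}
  B2 = {u1, v1}
u0 ∈ B0, v0 ∈ B0 → same block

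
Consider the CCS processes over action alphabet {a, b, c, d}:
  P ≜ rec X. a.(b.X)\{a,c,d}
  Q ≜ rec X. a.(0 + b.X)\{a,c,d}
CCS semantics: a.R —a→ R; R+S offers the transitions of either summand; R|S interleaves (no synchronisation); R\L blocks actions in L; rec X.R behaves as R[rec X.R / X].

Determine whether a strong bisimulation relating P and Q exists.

LTS(P): 3 reachable states
  p0 = rec X. a.(b.X)\{a,c,d} → --a--▸ p1
  p1 = (b.(rec X. a.(b.X)\{a,c,d}))\{a,c,d} → --b--▸ p2
  p2 = (rec X. a.(b.X)\{a,c,d})\{a,c,d} → ·
LTS(Q): 3 reachable states
  q0 = rec X. a.(0 + b.X)\{a,c,d} → --a--▸ q1
  q1 = (0 + b.(rec X. a.(0 + b.X)\{a,c,d}))\{a,c,d} → --b--▸ q2
  q2 = (rec X. a.(0 + b.X)\{a,c,d})\{a,c,d} → ·
Partition-refinement fixed point:
  B0 = {p0, q0}
  B1 = {p1, q1}
  B2 = {p2, q2}
p0 ∈ B0, q0 ∈ B0 → same block

P ~ Q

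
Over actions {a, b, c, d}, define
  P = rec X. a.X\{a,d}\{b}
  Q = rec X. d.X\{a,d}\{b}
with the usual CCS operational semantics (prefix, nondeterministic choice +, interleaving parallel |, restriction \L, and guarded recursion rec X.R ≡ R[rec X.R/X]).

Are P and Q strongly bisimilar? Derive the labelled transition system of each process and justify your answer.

P's transition system — 2 states:
  u0 = rec X. a.X\{a,d}\{b} | --a--▸ u1
  u1 = (rec X. a.X\{a,d}\{b})\{a,d}\{b} | deadlocked
Q's transition system — 2 states:
  v0 = rec X. d.X\{a,d}\{b} | --d--▸ v1
  v1 = (rec X. d.X\{a,d}\{b})\{a,d}\{b} | deadlocked
Partition-refinement fixed point:
  B0 = {u0}
  B1 = {u1, v1}
  B2 = {v0}
u0 ∈ B0, v0 ∈ B2 → different blocks

not bisimilar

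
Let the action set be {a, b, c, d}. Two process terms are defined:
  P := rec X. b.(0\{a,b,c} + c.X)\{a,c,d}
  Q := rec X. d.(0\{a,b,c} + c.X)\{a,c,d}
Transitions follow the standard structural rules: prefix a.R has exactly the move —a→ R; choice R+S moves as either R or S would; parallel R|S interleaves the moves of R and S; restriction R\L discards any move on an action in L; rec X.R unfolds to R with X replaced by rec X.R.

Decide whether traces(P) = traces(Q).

traces(P) ≠ traces(Q) — witness ⟨b⟩

LTS(P): 2 reachable states
  s0 = rec X. b.(0\{a,b,c} + c.X)\{a,c,d} has moves ··b··> s1
  s1 = (0\{a,b,c} + c.(rec X. b.(0\{a,b,c} + c.X)\{a,c,d}))\{a,c,d} has moves ·
LTS(Q): 2 reachable states
  t0 = rec X. d.(0\{a,b,c} + c.X)\{a,c,d} has moves ··d··> t1
  t1 = (0\{a,b,c} + c.(rec X. d.(0\{a,b,c} + c.X)\{a,c,d}))\{a,c,d} has moves ·
Run σ = ⟨b⟩ on P: start {s0}
  after b @ step 1: {s1}
  ✓ P
Run σ = ⟨b⟩ on Q: start {t0}
  after b @ step 1: no successor for Q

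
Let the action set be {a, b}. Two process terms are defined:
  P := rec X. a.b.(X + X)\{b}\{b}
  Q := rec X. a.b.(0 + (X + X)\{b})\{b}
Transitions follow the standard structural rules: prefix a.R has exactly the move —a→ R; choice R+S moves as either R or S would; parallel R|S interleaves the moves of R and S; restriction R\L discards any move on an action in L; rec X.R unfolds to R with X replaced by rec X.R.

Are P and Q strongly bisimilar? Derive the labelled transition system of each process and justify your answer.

bisimilar

P's transition system — 4 states:
  m0 = rec X. a.b.(X + X)\{b}\{b} ⊢ —a→ m1
  m1 = b.((rec X. a.b.(X + X)\{b}\{b}) + (rec X. a.b.(X + X)\{b}\{b}))\{b}\{b} ⊢ —b→ m2
  m2 = ((rec X. a.b.(X + X)\{b}\{b}) + (rec X. a.b.(X + X)\{b}\{b}))\{b}\{b} ⊢ —a→ m3
  m3 = (b.((rec X. a.b.(X + X)\{b}\{b}) + (rec X. a.b.(X + X)\{b}\{b}))\{b}\{b})\{b}\{b} ⊢ deadlocked
Q's transition system — 4 states:
  n0 = rec X. a.b.(0 + (X + X)\{b})\{b} ⊢ —a→ n1
  n1 = b.(0 + ((rec X. a.b.(0 + (X + X)\{b})\{b}) + (rec X. a.b.(0 + (X + X)\{b})\{b}))\{b})\{b} ⊢ —b→ n2
  n2 = (0 + ((rec X. a.b.(0 + (X + X)\{b})\{b}) + (rec X. a.b.(0 + (X + X)\{b})\{b}))\{b})\{b} ⊢ —a→ n3
  n3 = (b.(0 + ((rec X. a.b.(0 + (X + X)\{b})\{b}) + (rec X. a.b.(0 + (X + X)\{b})\{b}))\{b})\{b})\{b}\{b} ⊢ deadlocked
Partition-refinement fixed point:
  B0 = {m0, n0}
  B1 = {m1, n1}
  B2 = {m2, n2}
  B3 = {m3, n3}
m0 ∈ B0, n0 ∈ B0 → same block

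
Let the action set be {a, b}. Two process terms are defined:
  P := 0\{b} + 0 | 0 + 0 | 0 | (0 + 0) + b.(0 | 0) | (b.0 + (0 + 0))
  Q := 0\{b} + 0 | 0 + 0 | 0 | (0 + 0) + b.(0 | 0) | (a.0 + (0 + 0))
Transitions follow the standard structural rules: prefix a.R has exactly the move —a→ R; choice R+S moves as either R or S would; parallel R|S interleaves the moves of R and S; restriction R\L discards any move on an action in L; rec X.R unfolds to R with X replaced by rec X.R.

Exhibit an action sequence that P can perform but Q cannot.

P's transition system — 4 states:
  p0 = 0\{b} + 0 | 0 + 0 | 0 | (0 + 0) + b.(0 | 0) | (b.0 + (0 + 0)) has moves ··b··> p1, ··b··> p2
  p1 = 0 | 0 | (b.0 + (0 + 0)) has moves ··b··> p3
  p2 = b.(0 | 0) | 0 has moves ··b··> p3
  p3 = 0 | 0 | 0 has moves ·
Q's transition system — 4 states:
  q0 = 0\{b} + 0 | 0 + 0 | 0 | (0 + 0) + b.(0 | 0) | (a.0 + (0 + 0)) has moves ··a··> q1, ··b··> q2
  q1 = b.(0 | 0) | 0 has moves ··b··> q3
  q2 = 0 | 0 | (a.0 + (0 + 0)) has moves ··a··> q3
  q3 = 0 | 0 | 0 has moves ·
Run σ = ⟨bb⟩ on P: start {p0}
  [1] b ⇒ {p1, p2}
  [2] b ⇒ {p3}
  ✓ P
Run σ = ⟨bb⟩ on Q: start {q0}
  [1] b ⇒ {q2}
  [2] b ⇒ ∅  — Q cannot continue

bb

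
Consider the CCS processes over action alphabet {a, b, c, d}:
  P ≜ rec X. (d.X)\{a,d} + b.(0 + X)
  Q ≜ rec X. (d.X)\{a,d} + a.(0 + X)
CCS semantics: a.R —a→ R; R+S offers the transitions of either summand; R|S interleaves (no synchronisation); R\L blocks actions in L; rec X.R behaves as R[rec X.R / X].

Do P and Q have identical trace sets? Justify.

Reachable graph of P (2 states):
  m0 = rec X. (d.X)\{a,d} + b.(0 + X) :: ··b··> m1
  m1 = 0 + (rec X. (d.X)\{a,d} + b.(0 + X)) :: ··b··> m1
Reachable graph of Q (2 states):
  n0 = rec X. (d.X)\{a,d} + a.(0 + X) :: ··a··> n1
  n1 = 0 + (rec X. (d.X)\{a,d} + a.(0 + X)) :: ··a··> n1
Trace ⟨b⟩ through P, begin at {m0}:
  step 1 (b): {m1}
  P completes σ.
Trace ⟨b⟩ through Q, begin at {n0}:
  step 1 (b): ∅  — Q cannot continue

traces(P) ≠ traces(Q) — witness ⟨b⟩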